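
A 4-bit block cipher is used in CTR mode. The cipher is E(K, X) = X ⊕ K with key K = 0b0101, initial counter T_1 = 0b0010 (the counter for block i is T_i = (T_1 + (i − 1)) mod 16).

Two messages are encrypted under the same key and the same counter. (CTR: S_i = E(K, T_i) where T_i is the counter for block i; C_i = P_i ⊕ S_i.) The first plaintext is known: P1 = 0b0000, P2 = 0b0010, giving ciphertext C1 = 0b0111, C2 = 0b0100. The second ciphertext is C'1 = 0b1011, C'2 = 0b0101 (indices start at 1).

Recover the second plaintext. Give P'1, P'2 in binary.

In CTR with a reused counter, both messages share the same keystream S_i, so C_i ⊕ C'_i = P_i ⊕ P'_i and thus P'_i = P_i ⊕ C_i ⊕ C'_i.
P'1: 0b0000 ⊕ 0b0111 ⊕ 0b1011 = 0b1100.
P'2: 0b0010 ⊕ 0b0100 ⊕ 0b0101 = 0b0011.

P'1 = 0b1100, P'2 = 0b0011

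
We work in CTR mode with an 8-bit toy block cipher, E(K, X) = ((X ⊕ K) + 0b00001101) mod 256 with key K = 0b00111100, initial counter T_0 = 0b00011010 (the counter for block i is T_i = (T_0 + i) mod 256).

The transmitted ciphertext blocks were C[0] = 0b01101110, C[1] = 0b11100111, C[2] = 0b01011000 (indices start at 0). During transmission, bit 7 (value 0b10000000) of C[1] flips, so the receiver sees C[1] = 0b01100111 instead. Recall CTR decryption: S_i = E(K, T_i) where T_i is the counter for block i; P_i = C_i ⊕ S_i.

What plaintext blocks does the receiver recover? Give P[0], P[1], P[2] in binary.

Only C[1] changed, to 0b01100111. In CTR, a change in C_i flips the same bit in P_i only; the keystream is unaffected. Decrypting the received ciphertext:
P[0]: T = 0b00011010, S = E(K, T) = 0b00110011; 0b01101110 ⊕ 0b00110011 = 0b01011101.
P[1]: T = 0b00011011, S = E(K, T) = 0b00110100; 0b01100111 ⊕ 0b00110100 = 0b01010011.
P[2]: T = 0b00011100, S = E(K, T) = 0b00101101; 0b01011000 ⊕ 0b00101101 = 0b01110101.
Blocks that differ from the original plaintext: P[1].

P[0] = 0b01011101, P[1] = 0b01010011, P[2] = 0b01110101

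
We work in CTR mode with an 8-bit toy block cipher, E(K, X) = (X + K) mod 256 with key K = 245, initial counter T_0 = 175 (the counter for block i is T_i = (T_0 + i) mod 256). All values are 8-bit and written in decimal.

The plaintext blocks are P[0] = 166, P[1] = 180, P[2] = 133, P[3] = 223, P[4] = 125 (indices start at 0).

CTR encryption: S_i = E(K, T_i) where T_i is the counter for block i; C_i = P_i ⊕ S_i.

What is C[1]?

C[1] = 17

C[0]: T = 175, S = E(K, T) = 164; 166 ⊕ 164 = 2.
C[1]: T = 176, S = E(K, T) = 165; 180 ⊕ 165 = 17.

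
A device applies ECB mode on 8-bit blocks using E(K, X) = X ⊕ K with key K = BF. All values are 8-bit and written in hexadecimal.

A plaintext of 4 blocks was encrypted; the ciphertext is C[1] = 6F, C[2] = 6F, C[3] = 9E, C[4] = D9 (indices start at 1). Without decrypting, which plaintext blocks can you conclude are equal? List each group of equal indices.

ECB encrypts each block independently with the same key, so equal ciphertext blocks imply equal plaintext blocks.
C[1] = C[2] = 6F, so P[1] = P[2].

P[1] = P[2]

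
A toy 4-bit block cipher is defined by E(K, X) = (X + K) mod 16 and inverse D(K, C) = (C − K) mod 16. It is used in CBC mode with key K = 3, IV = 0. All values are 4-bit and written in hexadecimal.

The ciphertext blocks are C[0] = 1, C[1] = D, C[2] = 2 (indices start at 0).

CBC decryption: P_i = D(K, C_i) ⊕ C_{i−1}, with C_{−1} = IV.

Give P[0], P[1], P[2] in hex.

P[0]: D(K, 1) = E; E ⊕ 0 = E.
P[1]: D(K, D) = A; A ⊕ 1 = B.
P[2]: D(K, 2) = F; F ⊕ D = 2.

P[0] = E, P[1] = B, P[2] = 2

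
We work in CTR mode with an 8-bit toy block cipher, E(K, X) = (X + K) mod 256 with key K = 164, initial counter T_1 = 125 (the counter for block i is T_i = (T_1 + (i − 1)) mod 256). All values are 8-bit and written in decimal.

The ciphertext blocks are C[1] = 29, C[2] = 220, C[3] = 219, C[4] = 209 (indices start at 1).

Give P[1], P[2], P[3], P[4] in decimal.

CTR decryption: S_i = E(K, T_i) where T_i is the counter for block i; P_i = C_i ⊕ S_i.
P[1]: T = 125, S = E(K, T) = 33; 29 ⊕ 33 = 60.
P[2]: T = 126, S = E(K, T) = 34; 220 ⊕ 34 = 254.
P[3]: T = 127, S = E(K, T) = 35; 219 ⊕ 35 = 248.
P[4]: T = 128, S = E(K, T) = 36; 209 ⊕ 36 = 245.

P[1] = 60, P[2] = 254, P[3] = 248, P[4] = 245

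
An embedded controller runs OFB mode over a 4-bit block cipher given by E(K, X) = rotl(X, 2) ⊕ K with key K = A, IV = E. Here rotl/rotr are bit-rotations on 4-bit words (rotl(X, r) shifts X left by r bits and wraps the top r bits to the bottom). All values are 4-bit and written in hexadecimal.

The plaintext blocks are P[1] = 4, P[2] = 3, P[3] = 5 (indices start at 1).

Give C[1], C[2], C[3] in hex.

OFB encryption: S_i = E(K, S_{i−1}) with S_{0} = IV; C_i = P_i ⊕ S_i.
C[1]: S = E(K, E) = 1; 4 ⊕ 1 = 5.
C[2]: S = E(K, 1) = E; 3 ⊕ E = D.
C[3]: S = E(K, E) = 1; 5 ⊕ 1 = 4.

C[1] = 5, C[2] = D, C[3] = 4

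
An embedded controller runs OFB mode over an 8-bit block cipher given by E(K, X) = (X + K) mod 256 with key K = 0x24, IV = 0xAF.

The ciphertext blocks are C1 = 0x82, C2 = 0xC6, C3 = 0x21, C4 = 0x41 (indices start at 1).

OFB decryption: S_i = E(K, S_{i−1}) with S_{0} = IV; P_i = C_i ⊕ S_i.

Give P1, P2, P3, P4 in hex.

P1: S = E(K, 0xAF) = 0xD3; 0x82 ⊕ 0xD3 = 0x51.
P2: S = E(K, 0xD3) = 0xF7; 0xC6 ⊕ 0xF7 = 0x31.
P3: S = E(K, 0xF7) = 0x1B; 0x21 ⊕ 0x1B = 0x3A.
P4: S = E(K, 0x1B) = 0x3F; 0x41 ⊕ 0x3F = 0x7E.

P1 = 0x51, P2 = 0x31, P3 = 0x3A, P4 = 0x7E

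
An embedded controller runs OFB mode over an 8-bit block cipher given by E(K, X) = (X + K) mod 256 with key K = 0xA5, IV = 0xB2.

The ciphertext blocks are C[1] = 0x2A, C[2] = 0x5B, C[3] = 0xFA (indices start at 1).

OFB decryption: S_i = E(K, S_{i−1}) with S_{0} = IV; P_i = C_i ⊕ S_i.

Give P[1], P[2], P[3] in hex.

P[1]: S = E(K, 0xB2) = 0x57; 0x2A ⊕ 0x57 = 0x7D.
P[2]: S = E(K, 0x57) = 0xFC; 0x5B ⊕ 0xFC = 0xA7.
P[3]: S = E(K, 0xFC) = 0xA1; 0xFA ⊕ 0xA1 = 0x5B.

P[1] = 0x7D, P[2] = 0xA7, P[3] = 0x5B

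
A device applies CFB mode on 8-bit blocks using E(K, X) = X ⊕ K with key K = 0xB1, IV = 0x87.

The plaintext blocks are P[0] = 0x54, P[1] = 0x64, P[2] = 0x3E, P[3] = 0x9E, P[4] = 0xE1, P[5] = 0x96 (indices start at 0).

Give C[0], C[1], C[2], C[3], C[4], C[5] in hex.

CFB encryption: C_i = P_i ⊕ E(K, C_{i−1}), with C_{−1} = IV.
C[0]: E(K, 0x87) = 0x36; 0x54 ⊕ 0x36 = 0x62.
C[1]: E(K, 0x62) = 0xD3; 0x64 ⊕ 0xD3 = 0xB7.
C[2]: E(K, 0xB7) = 0x06; 0x3E ⊕ 0x06 = 0x38.
C[3]: E(K, 0x38) = 0x89; 0x9E ⊕ 0x89 = 0x17.
C[4]: E(K, 0x17) = 0xA6; 0xE1 ⊕ 0xA6 = 0x47.
C[5]: E(K, 0x47) = 0xF6; 0x96 ⊕ 0xF6 = 0x60.

C[0] = 0x62, C[1] = 0xB7, C[2] = 0x38, C[3] = 0x17, C[4] = 0x47, C[5] = 0x60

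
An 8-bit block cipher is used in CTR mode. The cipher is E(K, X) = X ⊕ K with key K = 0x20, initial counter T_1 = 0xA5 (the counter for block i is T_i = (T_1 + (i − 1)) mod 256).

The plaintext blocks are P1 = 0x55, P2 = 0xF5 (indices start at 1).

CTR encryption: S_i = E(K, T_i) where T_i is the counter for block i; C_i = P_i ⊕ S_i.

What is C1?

C1: T = 0xA5, S = E(K, T) = 0x85; 0x55 ⊕ 0x85 = 0xD0.

C1 = 0xD0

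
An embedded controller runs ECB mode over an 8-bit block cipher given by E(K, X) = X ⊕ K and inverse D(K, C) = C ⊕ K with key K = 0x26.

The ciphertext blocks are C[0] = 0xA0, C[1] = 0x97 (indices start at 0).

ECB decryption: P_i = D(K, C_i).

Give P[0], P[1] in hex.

P[0] = 0x86, P[1] = 0xB1

P[0]: D(K, 0xA0) = 0x86.
P[1]: D(K, 0x97) = 0xB1.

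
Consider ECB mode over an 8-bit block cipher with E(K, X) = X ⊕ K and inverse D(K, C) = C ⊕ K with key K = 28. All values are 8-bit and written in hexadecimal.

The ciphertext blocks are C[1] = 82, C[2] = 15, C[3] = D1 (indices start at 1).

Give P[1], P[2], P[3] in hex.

ECB decryption: P_i = D(K, C_i).
P[1]: D(K, 82) = AA.
P[2]: D(K, 15) = 3D.
P[3]: D(K, D1) = F9.

P[1] = AA, P[2] = 3D, P[3] = F9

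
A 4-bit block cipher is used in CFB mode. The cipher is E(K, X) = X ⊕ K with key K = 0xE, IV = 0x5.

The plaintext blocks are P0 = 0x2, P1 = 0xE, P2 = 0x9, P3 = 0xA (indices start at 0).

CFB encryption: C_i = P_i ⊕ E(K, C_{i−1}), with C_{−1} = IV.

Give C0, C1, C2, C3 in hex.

C0 = 0x9, C1 = 0x9, C2 = 0xE, C3 = 0xA

C0: E(K, 0x5) = 0xB; 0x2 ⊕ 0xB = 0x9.
C1: E(K, 0x9) = 0x7; 0xE ⊕ 0x7 = 0x9.
C2: E(K, 0x9) = 0x7; 0x9 ⊕ 0x7 = 0xE.
C3: E(K, 0xE) = 0x0; 0xA ⊕ 0x0 = 0xA.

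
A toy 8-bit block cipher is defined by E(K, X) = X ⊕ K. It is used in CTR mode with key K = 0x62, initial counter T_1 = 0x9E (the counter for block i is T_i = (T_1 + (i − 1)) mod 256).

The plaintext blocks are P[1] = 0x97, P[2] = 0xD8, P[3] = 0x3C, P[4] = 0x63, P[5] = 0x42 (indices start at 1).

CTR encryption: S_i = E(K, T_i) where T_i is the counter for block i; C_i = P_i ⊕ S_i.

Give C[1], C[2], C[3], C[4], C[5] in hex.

C[1]: T = 0x9E, S = E(K, T) = 0xFC; 0x97 ⊕ 0xFC = 0x6B.
C[2]: T = 0x9F, S = E(K, T) = 0xFD; 0xD8 ⊕ 0xFD = 0x25.
C[3]: T = 0xA0, S = E(K, T) = 0xC2; 0x3C ⊕ 0xC2 = 0xFE.
C[4]: T = 0xA1, S = E(K, T) = 0xC3; 0x63 ⊕ 0xC3 = 0xA0.
C[5]: T = 0xA2, S = E(K, T) = 0xC0; 0x42 ⊕ 0xC0 = 0x82.

C[1] = 0x6B, C[2] = 0x25, C[3] = 0xFE, C[4] = 0xA0, C[5] = 0x82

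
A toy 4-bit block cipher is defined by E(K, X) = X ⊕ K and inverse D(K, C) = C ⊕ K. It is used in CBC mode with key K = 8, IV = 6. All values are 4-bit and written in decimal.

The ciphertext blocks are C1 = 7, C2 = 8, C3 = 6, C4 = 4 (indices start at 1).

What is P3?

CBC decryption: P_i = D(K, C_i) ⊕ C_{i−1}, with C_{0} = IV.
P3: D(K, 6) = 14; 14 ⊕ 8 = 6.

P3 = 6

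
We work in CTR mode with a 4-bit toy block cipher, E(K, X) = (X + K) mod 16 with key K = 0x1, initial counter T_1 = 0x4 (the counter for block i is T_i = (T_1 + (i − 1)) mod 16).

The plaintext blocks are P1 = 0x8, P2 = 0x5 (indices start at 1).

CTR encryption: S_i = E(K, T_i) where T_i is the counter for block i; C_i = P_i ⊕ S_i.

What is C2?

C1: T = 0x4, S = E(K, T) = 0x5; 0x8 ⊕ 0x5 = 0xD.
C2: T = 0x5, S = E(K, T) = 0x6; 0x5 ⊕ 0x6 = 0x3.

C2 = 0x3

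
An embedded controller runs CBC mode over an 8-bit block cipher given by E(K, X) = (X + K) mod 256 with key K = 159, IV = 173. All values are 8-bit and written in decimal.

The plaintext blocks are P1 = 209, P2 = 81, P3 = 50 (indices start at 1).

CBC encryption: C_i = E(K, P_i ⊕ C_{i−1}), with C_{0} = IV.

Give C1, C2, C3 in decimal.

C1: P1 ⊕ 173 = 124; E(K, 124) = 27.
C2: P2 ⊕ 27 = 74; E(K, 74) = 233.
C3: P3 ⊕ 233 = 219; E(K, 219) = 122.

C1 = 27, C2 = 233, C3 = 122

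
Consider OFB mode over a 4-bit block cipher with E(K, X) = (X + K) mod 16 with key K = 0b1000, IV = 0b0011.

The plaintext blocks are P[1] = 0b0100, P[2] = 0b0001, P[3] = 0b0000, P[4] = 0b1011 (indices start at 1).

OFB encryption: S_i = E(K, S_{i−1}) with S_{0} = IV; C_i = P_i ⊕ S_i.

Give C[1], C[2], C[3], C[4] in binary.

C[1]: S = E(K, 0b0011) = 0b1011; 0b0100 ⊕ 0b1011 = 0b1111.
C[2]: S = E(K, 0b1011) = 0b0011; 0b0001 ⊕ 0b0011 = 0b0010.
C[3]: S = E(K, 0b0011) = 0b1011; 0b0000 ⊕ 0b1011 = 0b1011.
C[4]: S = E(K, 0b1011) = 0b0011; 0b1011 ⊕ 0b0011 = 0b1000.

C[1] = 0b1111, C[2] = 0b0010, C[3] = 0b1011, C[4] = 0b1000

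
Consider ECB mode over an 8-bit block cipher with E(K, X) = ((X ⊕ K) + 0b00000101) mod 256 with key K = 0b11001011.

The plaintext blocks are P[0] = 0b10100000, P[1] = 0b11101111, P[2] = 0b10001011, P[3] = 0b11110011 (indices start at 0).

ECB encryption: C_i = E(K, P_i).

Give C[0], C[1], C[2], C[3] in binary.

C[0] = 0b01110000, C[1] = 0b00101001, C[2] = 0b01000101, C[3] = 0b00111101

C[0]: E(K, 0b10100000) = 0b01110000.
C[1]: E(K, 0b11101111) = 0b00101001.
C[2]: E(K, 0b10001011) = 0b01000101.
C[3]: E(K, 0b11110011) = 0b00111101.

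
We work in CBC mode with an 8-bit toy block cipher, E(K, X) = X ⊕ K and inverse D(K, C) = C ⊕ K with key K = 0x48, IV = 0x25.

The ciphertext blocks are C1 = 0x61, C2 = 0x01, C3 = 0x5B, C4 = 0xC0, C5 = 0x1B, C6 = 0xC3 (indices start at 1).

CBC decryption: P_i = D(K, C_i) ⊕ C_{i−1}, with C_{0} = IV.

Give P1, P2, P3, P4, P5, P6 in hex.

P1: D(K, 0x61) = 0x29; 0x29 ⊕ 0x25 = 0x0C.
P2: D(K, 0x01) = 0x49; 0x49 ⊕ 0x61 = 0x28.
P3: D(K, 0x5B) = 0x13; 0x13 ⊕ 0x01 = 0x12.
P4: D(K, 0xC0) = 0x88; 0x88 ⊕ 0x5B = 0xD3.
P5: D(K, 0x1B) = 0x53; 0x53 ⊕ 0xC0 = 0x93.
P6: D(K, 0xC3) = 0x8B; 0x8B ⊕ 0x1B = 0x90.

P1 = 0x0C, P2 = 0x28, P3 = 0x12, P4 = 0xD3, P5 = 0x93, P6 = 0x90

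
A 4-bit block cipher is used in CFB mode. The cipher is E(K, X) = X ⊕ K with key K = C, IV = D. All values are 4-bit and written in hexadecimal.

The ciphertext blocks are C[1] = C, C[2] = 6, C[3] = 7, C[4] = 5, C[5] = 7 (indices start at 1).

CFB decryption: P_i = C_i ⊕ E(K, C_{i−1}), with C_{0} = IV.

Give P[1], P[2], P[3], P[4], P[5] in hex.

P[1]: E(K, D) = 1; C ⊕ 1 = D.
P[2]: E(K, C) = 0; 6 ⊕ 0 = 6.
P[3]: E(K, 6) = A; 7 ⊕ A = D.
P[4]: E(K, 7) = B; 5 ⊕ B = E.
P[5]: E(K, 5) = 9; 7 ⊕ 9 = E.

P[1] = D, P[2] = 6, P[3] = D, P[4] = E, P[5] = E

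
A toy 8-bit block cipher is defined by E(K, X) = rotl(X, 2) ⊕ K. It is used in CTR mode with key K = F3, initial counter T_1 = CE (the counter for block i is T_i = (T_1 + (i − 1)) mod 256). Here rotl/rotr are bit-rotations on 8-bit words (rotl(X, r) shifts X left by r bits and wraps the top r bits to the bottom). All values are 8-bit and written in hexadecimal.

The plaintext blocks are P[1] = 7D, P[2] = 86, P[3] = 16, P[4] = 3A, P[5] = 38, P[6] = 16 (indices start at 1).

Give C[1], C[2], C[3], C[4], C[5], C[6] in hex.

C[1] = B5, C[2] = 4A, C[3] = A6, C[4] = 8E, C[5] = 80, C[6] = AA

CTR encryption: S_i = E(K, T_i) where T_i is the counter for block i; C_i = P_i ⊕ S_i.
C[1]: T = CE, S = E(K, T) = C8; 7D ⊕ C8 = B5.
C[2]: T = CF, S = E(K, T) = CC; 86 ⊕ CC = 4A.
C[3]: T = D0, S = E(K, T) = B0; 16 ⊕ B0 = A6.
C[4]: T = D1, S = E(K, T) = B4; 3A ⊕ B4 = 8E.
C[5]: T = D2, S = E(K, T) = B8; 38 ⊕ B8 = 80.
C[6]: T = D3, S = E(K, T) = BC; 16 ⊕ BC = AA.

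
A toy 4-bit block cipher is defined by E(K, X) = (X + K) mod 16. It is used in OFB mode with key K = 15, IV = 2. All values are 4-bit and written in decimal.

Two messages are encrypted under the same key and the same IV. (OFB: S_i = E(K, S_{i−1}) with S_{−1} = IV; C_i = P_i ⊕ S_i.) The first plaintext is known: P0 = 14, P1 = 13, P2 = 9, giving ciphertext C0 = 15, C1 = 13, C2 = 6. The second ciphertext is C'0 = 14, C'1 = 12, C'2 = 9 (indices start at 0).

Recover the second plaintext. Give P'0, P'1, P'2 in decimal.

P'0 = 15, P'1 = 12, P'2 = 6

In OFB with a reused IV, both messages share the same keystream S_i, so C_i ⊕ C'_i = P_i ⊕ P'_i and thus P'_i = P_i ⊕ C_i ⊕ C'_i.
P'0: 14 ⊕ 15 ⊕ 14 = 15.
P'1: 13 ⊕ 13 ⊕ 12 = 12.
P'2: 9 ⊕ 6 ⊕ 9 = 6.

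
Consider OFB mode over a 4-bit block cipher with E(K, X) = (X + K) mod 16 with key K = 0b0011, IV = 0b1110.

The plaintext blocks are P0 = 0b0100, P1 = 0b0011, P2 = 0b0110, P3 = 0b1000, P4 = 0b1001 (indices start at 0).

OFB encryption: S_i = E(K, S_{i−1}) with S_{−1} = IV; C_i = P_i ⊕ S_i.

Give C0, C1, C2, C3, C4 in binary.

C0 = 0b0101, C1 = 0b0111, C2 = 0b0001, C3 = 0b0010, C4 = 0b0100

C0: S = E(K, 0b1110) = 0b0001; 0b0100 ⊕ 0b0001 = 0b0101.
C1: S = E(K, 0b0001) = 0b0100; 0b0011 ⊕ 0b0100 = 0b0111.
C2: S = E(K, 0b0100) = 0b0111; 0b0110 ⊕ 0b0111 = 0b0001.
C3: S = E(K, 0b0111) = 0b1010; 0b1000 ⊕ 0b1010 = 0b0010.
C4: S = E(K, 0b1010) = 0b1101; 0b1001 ⊕ 0b1101 = 0b0100.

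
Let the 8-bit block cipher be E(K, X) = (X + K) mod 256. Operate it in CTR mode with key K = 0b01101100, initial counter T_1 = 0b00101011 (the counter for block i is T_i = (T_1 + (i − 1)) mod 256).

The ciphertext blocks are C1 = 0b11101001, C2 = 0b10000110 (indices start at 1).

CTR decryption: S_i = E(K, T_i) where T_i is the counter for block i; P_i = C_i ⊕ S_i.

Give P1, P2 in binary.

P1: T = 0b00101011, S = E(K, T) = 0b10010111; 0b11101001 ⊕ 0b10010111 = 0b01111110.
P2: T = 0b00101100, S = E(K, T) = 0b10011000; 0b10000110 ⊕ 0b10011000 = 0b00011110.

P1 = 0b01111110, P2 = 0b00011110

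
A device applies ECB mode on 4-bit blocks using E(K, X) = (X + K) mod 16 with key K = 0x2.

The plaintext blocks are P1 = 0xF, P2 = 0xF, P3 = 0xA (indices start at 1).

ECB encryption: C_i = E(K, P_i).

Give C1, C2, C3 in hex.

C1: E(K, 0xF) = 0x1.
C2: E(K, 0xF) = 0x1.
C3: E(K, 0xA) = 0xC.

C1 = 0x1, C2 = 0x1, C3 = 0xC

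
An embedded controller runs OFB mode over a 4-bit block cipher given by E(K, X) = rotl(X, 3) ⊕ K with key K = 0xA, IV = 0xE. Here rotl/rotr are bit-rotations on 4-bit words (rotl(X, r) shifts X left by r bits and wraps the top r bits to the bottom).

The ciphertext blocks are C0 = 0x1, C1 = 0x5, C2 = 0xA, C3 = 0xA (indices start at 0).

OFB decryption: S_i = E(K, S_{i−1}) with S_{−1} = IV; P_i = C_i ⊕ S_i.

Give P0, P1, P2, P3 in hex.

P0: S = E(K, 0xE) = 0xD; 0x1 ⊕ 0xD = 0xC.
P1: S = E(K, 0xD) = 0x4; 0x5 ⊕ 0x4 = 0x1.
P2: S = E(K, 0x4) = 0x8; 0xA ⊕ 0x8 = 0x2.
P3: S = E(K, 0x8) = 0xE; 0xA ⊕ 0xE = 0x4.

P0 = 0xC, P1 = 0x1, P2 = 0x2, P3 = 0x4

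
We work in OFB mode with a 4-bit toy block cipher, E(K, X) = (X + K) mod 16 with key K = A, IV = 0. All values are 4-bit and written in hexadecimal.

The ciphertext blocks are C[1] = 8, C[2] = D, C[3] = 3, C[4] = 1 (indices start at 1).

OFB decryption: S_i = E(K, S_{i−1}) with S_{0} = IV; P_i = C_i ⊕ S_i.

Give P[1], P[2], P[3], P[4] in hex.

P[1] = 2, P[2] = 9, P[3] = D, P[4] = 9

P[1]: S = E(K, 0) = A; 8 ⊕ A = 2.
P[2]: S = E(K, A) = 4; D ⊕ 4 = 9.
P[3]: S = E(K, 4) = E; 3 ⊕ E = D.
P[4]: S = E(K, E) = 8; 1 ⊕ 8 = 9.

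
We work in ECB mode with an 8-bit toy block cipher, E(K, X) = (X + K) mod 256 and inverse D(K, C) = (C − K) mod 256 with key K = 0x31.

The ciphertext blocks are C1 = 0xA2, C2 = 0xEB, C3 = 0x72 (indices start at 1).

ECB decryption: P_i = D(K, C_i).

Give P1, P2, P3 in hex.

P1 = 0x71, P2 = 0xBA, P3 = 0x41

P1: D(K, 0xA2) = 0x71.
P2: D(K, 0xEB) = 0xBA.
P3: D(K, 0x72) = 0x41.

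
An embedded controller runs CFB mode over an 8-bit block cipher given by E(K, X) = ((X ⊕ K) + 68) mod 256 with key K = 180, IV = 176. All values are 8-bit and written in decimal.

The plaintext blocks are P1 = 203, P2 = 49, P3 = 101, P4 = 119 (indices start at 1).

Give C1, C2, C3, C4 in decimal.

CFB encryption: C_i = P_i ⊕ E(K, C_{i−1}), with C_{0} = IV.
C1: E(K, 176) = 72; 203 ⊕ 72 = 131.
C2: E(K, 131) = 123; 49 ⊕ 123 = 74.
C3: E(K, 74) = 66; 101 ⊕ 66 = 39.
C4: E(K, 39) = 215; 119 ⊕ 215 = 160.

C1 = 131, C2 = 74, C3 = 39, C4 = 160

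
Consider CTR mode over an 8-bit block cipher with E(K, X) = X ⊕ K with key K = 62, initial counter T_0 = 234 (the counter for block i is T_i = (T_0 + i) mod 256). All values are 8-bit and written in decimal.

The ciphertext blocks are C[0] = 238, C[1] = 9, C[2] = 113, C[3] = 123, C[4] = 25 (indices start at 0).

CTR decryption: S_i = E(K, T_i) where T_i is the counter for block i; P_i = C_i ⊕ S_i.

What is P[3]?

P[3] = 168

P[3]: T = 237, S = E(K, T) = 211; 123 ⊕ 211 = 168.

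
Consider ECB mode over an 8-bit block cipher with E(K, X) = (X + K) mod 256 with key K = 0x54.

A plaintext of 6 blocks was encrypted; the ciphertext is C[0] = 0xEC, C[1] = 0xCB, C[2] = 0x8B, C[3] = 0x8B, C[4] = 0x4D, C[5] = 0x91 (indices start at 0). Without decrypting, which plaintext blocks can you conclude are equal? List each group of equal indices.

ECB encrypts each block independently with the same key, so equal ciphertext blocks imply equal plaintext blocks.
C[2] = C[3] = 0x8B, so P[2] = P[3].

P[2] = P[3]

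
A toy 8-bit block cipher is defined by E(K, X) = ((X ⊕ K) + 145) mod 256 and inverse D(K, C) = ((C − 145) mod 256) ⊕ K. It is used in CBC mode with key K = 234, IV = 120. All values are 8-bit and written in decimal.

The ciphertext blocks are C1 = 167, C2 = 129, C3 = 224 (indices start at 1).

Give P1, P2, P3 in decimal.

CBC decryption: P_i = D(K, C_i) ⊕ C_{i−1}, with C_{0} = IV.
P1: D(K, 167) = 252; 252 ⊕ 120 = 132.
P2: D(K, 129) = 26; 26 ⊕ 167 = 189.
P3: D(K, 224) = 165; 165 ⊕ 129 = 36.

P1 = 132, P2 = 189, P3 = 36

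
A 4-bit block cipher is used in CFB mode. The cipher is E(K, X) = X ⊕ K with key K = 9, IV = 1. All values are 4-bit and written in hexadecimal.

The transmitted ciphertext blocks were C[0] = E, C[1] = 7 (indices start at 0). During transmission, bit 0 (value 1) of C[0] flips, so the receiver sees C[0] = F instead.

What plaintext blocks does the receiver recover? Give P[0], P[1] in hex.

CFB decryption: P_i = C_i ⊕ E(K, C_{i−1}), with C_{−1} = IV.
Only C[0] changed, to F. In CFB, a change in C_i flips the same bit in P_i and garbles P_{i+1}. Decrypting the received ciphertext:
P[0]: E(K, 1) = 8; F ⊕ 8 = 7.
P[1]: E(K, F) = 6; 7 ⊕ 6 = 1.
Blocks that differ from the original plaintext: P[0], P[1].

P[0] = 7, P[1] = 1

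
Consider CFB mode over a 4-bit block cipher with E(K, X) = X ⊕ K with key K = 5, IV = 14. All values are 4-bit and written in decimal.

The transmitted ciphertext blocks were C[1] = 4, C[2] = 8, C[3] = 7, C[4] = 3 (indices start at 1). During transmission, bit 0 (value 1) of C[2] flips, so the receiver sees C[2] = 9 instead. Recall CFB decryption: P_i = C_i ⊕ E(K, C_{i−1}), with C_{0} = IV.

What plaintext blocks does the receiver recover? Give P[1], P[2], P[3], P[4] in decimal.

P[1] = 15, P[2] = 8, P[3] = 11, P[4] = 1

Only C[2] changed, to 9. In CFB, a change in C_i flips the same bit in P_i and garbles P_{i+1}. Decrypting the received ciphertext:
P[1]: E(K, 14) = 11; 4 ⊕ 11 = 15.
P[2]: E(K, 4) = 1; 9 ⊕ 1 = 8.
P[3]: E(K, 9) = 12; 7 ⊕ 12 = 11.
P[4]: E(K, 7) = 2; 3 ⊕ 2 = 1.
Blocks that differ from the original plaintext: P[2], P[3].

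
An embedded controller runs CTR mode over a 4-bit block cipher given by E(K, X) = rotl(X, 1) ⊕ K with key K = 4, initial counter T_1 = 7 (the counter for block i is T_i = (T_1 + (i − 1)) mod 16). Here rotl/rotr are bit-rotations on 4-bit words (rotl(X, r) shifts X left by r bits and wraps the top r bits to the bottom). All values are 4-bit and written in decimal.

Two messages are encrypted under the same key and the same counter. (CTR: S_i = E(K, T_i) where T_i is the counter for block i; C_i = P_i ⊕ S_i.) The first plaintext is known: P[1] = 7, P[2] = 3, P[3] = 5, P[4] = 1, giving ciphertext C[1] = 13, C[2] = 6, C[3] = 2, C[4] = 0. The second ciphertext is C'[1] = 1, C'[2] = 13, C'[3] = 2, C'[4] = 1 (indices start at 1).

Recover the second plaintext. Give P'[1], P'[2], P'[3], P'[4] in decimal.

P'[1] = 11, P'[2] = 8, P'[3] = 5, P'[4] = 0

In CTR with a reused counter, both messages share the same keystream S_i, so C_i ⊕ C'_i = P_i ⊕ P'_i and thus P'_i = P_i ⊕ C_i ⊕ C'_i.
P'[1]: 7 ⊕ 13 ⊕ 1 = 11.
P'[2]: 3 ⊕ 6 ⊕ 13 = 8.
P'[3]: 5 ⊕ 2 ⊕ 2 = 5.
P'[4]: 1 ⊕ 0 ⊕ 1 = 0.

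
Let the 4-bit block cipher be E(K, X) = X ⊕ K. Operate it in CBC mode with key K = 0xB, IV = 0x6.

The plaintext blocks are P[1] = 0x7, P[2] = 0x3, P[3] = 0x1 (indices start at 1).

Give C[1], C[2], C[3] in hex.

CBC encryption: C_i = E(K, P_i ⊕ C_{i−1}), with C_{0} = IV.
C[1]: P[1] ⊕ 0x6 = 0x1; E(K, 0x1) = 0xA.
C[2]: P[2] ⊕ 0xA = 0x9; E(K, 0x9) = 0x2.
C[3]: P[3] ⊕ 0x2 = 0x3; E(K, 0x3) = 0x8.

C[1] = 0xA, C[2] = 0x2, C[3] = 0x8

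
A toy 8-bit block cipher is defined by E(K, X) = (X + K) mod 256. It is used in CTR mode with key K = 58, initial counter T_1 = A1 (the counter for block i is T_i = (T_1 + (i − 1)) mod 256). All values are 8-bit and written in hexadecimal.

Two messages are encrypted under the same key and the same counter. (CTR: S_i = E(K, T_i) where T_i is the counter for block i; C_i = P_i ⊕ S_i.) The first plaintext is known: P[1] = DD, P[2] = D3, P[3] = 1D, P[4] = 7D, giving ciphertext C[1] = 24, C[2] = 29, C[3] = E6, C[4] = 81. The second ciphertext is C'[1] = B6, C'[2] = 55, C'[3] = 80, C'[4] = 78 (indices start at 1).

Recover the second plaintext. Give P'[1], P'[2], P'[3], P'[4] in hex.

In CTR with a reused counter, both messages share the same keystream S_i, so C_i ⊕ C'_i = P_i ⊕ P'_i and thus P'_i = P_i ⊕ C_i ⊕ C'_i.
P'[1]: DD ⊕ 24 ⊕ B6 = 4F.
P'[2]: D3 ⊕ 29 ⊕ 55 = AF.
P'[3]: 1D ⊕ E6 ⊕ 80 = 7B.
P'[4]: 7D ⊕ 81 ⊕ 78 = 84.

P'[1] = 4F, P'[2] = AF, P'[3] = 7B, P'[4] = 84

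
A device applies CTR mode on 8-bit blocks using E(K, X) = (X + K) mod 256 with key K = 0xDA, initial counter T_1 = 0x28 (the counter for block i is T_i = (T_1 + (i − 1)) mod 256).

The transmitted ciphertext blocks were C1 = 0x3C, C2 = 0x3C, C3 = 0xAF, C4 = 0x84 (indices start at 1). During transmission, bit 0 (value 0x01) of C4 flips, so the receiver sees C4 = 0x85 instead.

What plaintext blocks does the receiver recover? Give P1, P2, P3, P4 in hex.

P1 = 0x3E, P2 = 0x3F, P3 = 0xAB, P4 = 0x80

CTR decryption: S_i = E(K, T_i) where T_i is the counter for block i; P_i = C_i ⊕ S_i.
Only C4 changed, to 0x85. In CTR, a change in C_i flips the same bit in P_i only; the keystream is unaffected. Decrypting the received ciphertext:
P1: T = 0x28, S = E(K, T) = 0x02; 0x3C ⊕ 0x02 = 0x3E.
P2: T = 0x29, S = E(K, T) = 0x03; 0x3C ⊕ 0x03 = 0x3F.
P3: T = 0x2A, S = E(K, T) = 0x04; 0xAF ⊕ 0x04 = 0xAB.
P4: T = 0x2B, S = E(K, T) = 0x05; 0x85 ⊕ 0x05 = 0x80.
Blocks that differ from the original plaintext: P4.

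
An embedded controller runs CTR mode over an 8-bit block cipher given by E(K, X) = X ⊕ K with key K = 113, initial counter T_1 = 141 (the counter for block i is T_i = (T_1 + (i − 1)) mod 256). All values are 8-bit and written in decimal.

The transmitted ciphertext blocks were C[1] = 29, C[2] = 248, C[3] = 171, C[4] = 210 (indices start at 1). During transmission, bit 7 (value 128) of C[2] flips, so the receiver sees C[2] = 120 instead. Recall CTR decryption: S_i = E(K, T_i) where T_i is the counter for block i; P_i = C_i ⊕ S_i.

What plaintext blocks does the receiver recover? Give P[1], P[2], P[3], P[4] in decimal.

P[1] = 225, P[2] = 135, P[3] = 85, P[4] = 51

Only C[2] changed, to 120. In CTR, a change in C_i flips the same bit in P_i only; the keystream is unaffected. Decrypting the received ciphertext:
P[1]: T = 141, S = E(K, T) = 252; 29 ⊕ 252 = 225.
P[2]: T = 142, S = E(K, T) = 255; 120 ⊕ 255 = 135.
P[3]: T = 143, S = E(K, T) = 254; 171 ⊕ 254 = 85.
P[4]: T = 144, S = E(K, T) = 225; 210 ⊕ 225 = 51.
Blocks that differ from the original plaintext: P[2].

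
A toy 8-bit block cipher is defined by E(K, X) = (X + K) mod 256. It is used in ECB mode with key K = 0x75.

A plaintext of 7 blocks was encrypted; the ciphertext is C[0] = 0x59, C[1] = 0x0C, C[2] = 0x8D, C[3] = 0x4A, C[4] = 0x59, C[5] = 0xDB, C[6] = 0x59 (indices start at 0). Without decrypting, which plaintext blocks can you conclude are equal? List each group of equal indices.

ECB encrypts each block independently with the same key, so equal ciphertext blocks imply equal plaintext blocks.
C[0] = C[4] = C[6] = 0x59, so P[0] = P[4] = P[6].

P[0] = P[4] = P[6]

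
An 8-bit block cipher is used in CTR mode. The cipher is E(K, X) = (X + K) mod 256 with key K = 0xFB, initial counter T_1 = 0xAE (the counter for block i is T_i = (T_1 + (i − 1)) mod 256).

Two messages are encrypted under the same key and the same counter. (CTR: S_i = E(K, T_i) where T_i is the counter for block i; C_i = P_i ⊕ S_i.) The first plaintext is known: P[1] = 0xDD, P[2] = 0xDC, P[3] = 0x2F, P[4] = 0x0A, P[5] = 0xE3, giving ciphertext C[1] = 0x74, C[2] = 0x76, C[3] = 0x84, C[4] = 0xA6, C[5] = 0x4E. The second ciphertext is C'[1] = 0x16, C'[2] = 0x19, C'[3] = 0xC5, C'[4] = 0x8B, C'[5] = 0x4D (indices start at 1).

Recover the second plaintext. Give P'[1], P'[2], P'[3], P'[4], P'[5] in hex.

In CTR with a reused counter, both messages share the same keystream S_i, so C_i ⊕ C'_i = P_i ⊕ P'_i and thus P'_i = P_i ⊕ C_i ⊕ C'_i.
P'[1]: 0xDD ⊕ 0x74 ⊕ 0x16 = 0xBF.
P'[2]: 0xDC ⊕ 0x76 ⊕ 0x19 = 0xB3.
P'[3]: 0x2F ⊕ 0x84 ⊕ 0xC5 = 0x6E.
P'[4]: 0x0A ⊕ 0xA6 ⊕ 0x8B = 0x27.
P'[5]: 0xE3 ⊕ 0x4E ⊕ 0x4D = 0xE0.

P'[1] = 0xBF, P'[2] = 0xB3, P'[3] = 0x6E, P'[4] = 0x27, P'[5] = 0xE0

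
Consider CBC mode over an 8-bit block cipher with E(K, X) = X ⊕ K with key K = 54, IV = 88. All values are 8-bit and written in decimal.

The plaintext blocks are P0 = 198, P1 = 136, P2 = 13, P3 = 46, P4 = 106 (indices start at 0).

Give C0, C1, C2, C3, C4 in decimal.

CBC encryption: C_i = E(K, P_i ⊕ C_{i−1}), with C_{−1} = IV.
C0: P0 ⊕ 88 = 158; E(K, 158) = 168.
C1: P1 ⊕ 168 = 32; E(K, 32) = 22.
C2: P2 ⊕ 22 = 27; E(K, 27) = 45.
C3: P3 ⊕ 45 = 3; E(K, 3) = 53.
C4: P4 ⊕ 53 = 95; E(K, 95) = 105.

C0 = 168, C1 = 22, C2 = 45, C3 = 53, C4 = 105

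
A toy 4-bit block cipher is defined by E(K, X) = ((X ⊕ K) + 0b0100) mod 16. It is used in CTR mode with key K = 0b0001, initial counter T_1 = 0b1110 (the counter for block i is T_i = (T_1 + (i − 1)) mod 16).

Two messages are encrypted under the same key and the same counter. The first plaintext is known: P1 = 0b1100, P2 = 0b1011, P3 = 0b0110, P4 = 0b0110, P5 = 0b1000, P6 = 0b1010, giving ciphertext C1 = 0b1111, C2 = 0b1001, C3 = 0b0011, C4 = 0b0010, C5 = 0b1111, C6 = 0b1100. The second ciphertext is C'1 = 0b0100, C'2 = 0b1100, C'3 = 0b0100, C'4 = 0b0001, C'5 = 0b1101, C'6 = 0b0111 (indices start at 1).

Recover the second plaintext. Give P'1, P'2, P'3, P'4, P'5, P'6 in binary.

In CTR with a reused counter, both messages share the same keystream S_i, so C_i ⊕ C'_i = P_i ⊕ P'_i and thus P'_i = P_i ⊕ C_i ⊕ C'_i.
P'1: 0b1100 ⊕ 0b1111 ⊕ 0b0100 = 0b0111.
P'2: 0b1011 ⊕ 0b1001 ⊕ 0b1100 = 0b1110.
P'3: 0b0110 ⊕ 0b0011 ⊕ 0b0100 = 0b0001.
P'4: 0b0110 ⊕ 0b0010 ⊕ 0b0001 = 0b0101.
P'5: 0b1000 ⊕ 0b1111 ⊕ 0b1101 = 0b1010.
P'6: 0b1010 ⊕ 0b1100 ⊕ 0b0111 = 0b0001.

P'1 = 0b0111, P'2 = 0b1110, P'3 = 0b0001, P'4 = 0b0101, P'5 = 0b1010, P'6 = 0b0001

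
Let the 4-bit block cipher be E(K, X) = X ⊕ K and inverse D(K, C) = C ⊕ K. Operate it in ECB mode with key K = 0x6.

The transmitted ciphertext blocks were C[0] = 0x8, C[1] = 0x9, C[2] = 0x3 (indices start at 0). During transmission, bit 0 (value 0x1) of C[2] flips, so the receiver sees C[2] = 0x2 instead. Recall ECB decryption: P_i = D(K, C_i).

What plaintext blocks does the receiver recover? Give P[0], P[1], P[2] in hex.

Only C[2] changed, to 0x2. In ECB, a change in C_i affects only P_i. Decrypting the received ciphertext:
P[0]: D(K, 0x8) = 0xE.
P[1]: D(K, 0x9) = 0xF.
P[2]: D(K, 0x2) = 0x4.
Blocks that differ from the original plaintext: P[2].

P[0] = 0xE, P[1] = 0xF, P[2] = 0x4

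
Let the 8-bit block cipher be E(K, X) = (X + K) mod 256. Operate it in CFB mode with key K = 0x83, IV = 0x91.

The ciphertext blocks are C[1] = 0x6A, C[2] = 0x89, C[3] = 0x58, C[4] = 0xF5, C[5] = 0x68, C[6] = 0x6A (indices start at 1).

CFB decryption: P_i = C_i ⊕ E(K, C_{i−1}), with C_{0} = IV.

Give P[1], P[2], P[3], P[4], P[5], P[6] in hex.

P[1]: E(K, 0x91) = 0x14; 0x6A ⊕ 0x14 = 0x7E.
P[2]: E(K, 0x6A) = 0xED; 0x89 ⊕ 0xED = 0x64.
P[3]: E(K, 0x89) = 0x0C; 0x58 ⊕ 0x0C = 0x54.
P[4]: E(K, 0x58) = 0xDB; 0xF5 ⊕ 0xDB = 0x2E.
P[5]: E(K, 0xF5) = 0x78; 0x68 ⊕ 0x78 = 0x10.
P[6]: E(K, 0x68) = 0xEB; 0x6A ⊕ 0xEB = 0x81.

P[1] = 0x7E, P[2] = 0x64, P[3] = 0x54, P[4] = 0x2E, P[5] = 0x10, P[6] = 0x81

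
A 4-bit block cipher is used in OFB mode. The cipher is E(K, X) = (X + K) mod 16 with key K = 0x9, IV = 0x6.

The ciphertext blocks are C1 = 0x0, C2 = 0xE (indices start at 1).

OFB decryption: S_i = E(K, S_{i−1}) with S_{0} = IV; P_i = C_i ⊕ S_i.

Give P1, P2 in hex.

P1: S = E(K, 0x6) = 0xF; 0x0 ⊕ 0xF = 0xF.
P2: S = E(K, 0xF) = 0x8; 0xE ⊕ 0x8 = 0x6.

P1 = 0xF, P2 = 0x6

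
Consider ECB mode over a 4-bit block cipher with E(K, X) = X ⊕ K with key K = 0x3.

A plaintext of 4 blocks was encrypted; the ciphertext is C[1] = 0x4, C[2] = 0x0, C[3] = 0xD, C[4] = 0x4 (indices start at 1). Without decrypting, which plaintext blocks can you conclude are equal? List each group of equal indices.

P[1] = P[4]

ECB encrypts each block independently with the same key, so equal ciphertext blocks imply equal plaintext blocks.
C[1] = C[4] = 0x4, so P[1] = P[4].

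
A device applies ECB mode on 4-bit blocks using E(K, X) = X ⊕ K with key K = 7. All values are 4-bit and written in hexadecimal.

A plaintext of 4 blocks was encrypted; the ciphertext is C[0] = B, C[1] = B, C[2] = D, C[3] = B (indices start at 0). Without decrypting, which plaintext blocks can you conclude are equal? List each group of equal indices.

P[0] = P[1] = P[3]

ECB encrypts each block independently with the same key, so equal ciphertext blocks imply equal plaintext blocks.
C[0] = C[1] = C[3] = B, so P[0] = P[1] = P[3].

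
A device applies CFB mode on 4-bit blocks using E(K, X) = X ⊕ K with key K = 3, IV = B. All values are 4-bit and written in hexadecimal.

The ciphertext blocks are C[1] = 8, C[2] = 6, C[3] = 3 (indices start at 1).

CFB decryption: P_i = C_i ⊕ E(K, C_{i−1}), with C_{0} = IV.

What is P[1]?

P[1] = 0

P[1]: E(K, B) = 8; 8 ⊕ 8 = 0.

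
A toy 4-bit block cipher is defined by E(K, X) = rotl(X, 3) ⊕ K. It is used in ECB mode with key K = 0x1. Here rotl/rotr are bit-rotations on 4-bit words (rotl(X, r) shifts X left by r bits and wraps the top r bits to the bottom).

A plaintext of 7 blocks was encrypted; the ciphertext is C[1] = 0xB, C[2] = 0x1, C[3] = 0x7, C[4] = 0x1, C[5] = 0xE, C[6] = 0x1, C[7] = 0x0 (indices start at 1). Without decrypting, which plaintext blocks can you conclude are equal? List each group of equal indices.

ECB encrypts each block independently with the same key, so equal ciphertext blocks imply equal plaintext blocks.
C[2] = C[4] = C[6] = 0x1, so P[2] = P[4] = P[6].

P[2] = P[4] = P[6]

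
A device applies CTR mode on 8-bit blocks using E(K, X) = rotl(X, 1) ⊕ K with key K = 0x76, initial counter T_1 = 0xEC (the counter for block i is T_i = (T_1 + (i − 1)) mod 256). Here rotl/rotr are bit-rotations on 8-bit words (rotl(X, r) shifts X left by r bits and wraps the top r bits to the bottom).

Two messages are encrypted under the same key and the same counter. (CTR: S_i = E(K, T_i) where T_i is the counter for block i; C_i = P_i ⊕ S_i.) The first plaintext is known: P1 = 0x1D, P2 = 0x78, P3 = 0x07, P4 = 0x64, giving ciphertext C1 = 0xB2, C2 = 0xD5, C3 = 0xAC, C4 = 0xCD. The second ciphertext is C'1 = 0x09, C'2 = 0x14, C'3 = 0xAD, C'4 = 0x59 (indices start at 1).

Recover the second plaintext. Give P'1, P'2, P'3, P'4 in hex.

P'1 = 0xA6, P'2 = 0xB9, P'3 = 0x06, P'4 = 0xF0

In CTR with a reused counter, both messages share the same keystream S_i, so C_i ⊕ C'_i = P_i ⊕ P'_i and thus P'_i = P_i ⊕ C_i ⊕ C'_i.
P'1: 0x1D ⊕ 0xB2 ⊕ 0x09 = 0xA6.
P'2: 0x78 ⊕ 0xD5 ⊕ 0x14 = 0xB9.
P'3: 0x07 ⊕ 0xAC ⊕ 0xAD = 0x06.
P'4: 0x64 ⊕ 0xCD ⊕ 0x59 = 0xF0.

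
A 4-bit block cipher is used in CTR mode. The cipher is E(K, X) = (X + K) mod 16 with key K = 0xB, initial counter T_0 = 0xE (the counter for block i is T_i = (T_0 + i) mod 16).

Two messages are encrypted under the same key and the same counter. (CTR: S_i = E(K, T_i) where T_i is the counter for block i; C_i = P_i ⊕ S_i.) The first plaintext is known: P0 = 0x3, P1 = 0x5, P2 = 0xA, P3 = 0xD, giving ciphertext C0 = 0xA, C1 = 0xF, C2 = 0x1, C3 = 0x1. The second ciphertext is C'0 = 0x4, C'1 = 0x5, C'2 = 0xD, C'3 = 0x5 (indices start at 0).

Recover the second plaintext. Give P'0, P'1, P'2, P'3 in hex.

P'0 = 0xD, P'1 = 0xF, P'2 = 0x6, P'3 = 0x9

In CTR with a reused counter, both messages share the same keystream S_i, so C_i ⊕ C'_i = P_i ⊕ P'_i and thus P'_i = P_i ⊕ C_i ⊕ C'_i.
P'0: 0x3 ⊕ 0xA ⊕ 0x4 = 0xD.
P'1: 0x5 ⊕ 0xF ⊕ 0x5 = 0xF.
P'2: 0xA ⊕ 0x1 ⊕ 0xD = 0x6.
P'3: 0xD ⊕ 0x1 ⊕ 0x5 = 0x9.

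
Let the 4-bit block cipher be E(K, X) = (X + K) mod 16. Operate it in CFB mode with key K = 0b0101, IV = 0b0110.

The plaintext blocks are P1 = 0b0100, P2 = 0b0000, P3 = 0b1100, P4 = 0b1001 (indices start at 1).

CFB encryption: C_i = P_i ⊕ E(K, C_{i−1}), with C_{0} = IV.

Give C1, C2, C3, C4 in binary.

C1 = 0b1111, C2 = 0b0100, C3 = 0b0101, C4 = 0b0011

C1: E(K, 0b0110) = 0b1011; 0b0100 ⊕ 0b1011 = 0b1111.
C2: E(K, 0b1111) = 0b0100; 0b0000 ⊕ 0b0100 = 0b0100.
C3: E(K, 0b0100) = 0b1001; 0b1100 ⊕ 0b1001 = 0b0101.
C4: E(K, 0b0101) = 0b1010; 0b1001 ⊕ 0b1010 = 0b0011.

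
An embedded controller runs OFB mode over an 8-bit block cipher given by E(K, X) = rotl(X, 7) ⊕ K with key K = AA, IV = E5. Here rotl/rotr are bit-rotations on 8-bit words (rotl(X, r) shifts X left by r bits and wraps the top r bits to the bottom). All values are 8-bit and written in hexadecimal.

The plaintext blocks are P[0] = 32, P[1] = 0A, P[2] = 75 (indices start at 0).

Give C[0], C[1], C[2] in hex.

OFB encryption: S_i = E(K, S_{i−1}) with S_{−1} = IV; C_i = P_i ⊕ S_i.
C[0]: S = E(K, E5) = 58; 32 ⊕ 58 = 6A.
C[1]: S = E(K, 58) = 86; 0A ⊕ 86 = 8C.
C[2]: S = E(K, 86) = E9; 75 ⊕ E9 = 9C.

C[0] = 6A, C[1] = 8C, C[2] = 9C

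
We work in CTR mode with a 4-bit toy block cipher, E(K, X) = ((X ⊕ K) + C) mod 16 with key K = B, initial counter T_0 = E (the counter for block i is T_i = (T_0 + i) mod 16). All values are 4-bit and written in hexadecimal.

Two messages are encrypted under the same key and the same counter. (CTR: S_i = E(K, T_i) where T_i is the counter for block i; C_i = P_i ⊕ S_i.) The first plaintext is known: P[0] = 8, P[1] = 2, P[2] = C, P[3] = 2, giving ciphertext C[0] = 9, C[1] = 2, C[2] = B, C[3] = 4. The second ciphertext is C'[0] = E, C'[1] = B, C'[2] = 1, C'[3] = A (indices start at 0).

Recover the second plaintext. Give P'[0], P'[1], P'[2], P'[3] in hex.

In CTR with a reused counter, both messages share the same keystream S_i, so C_i ⊕ C'_i = P_i ⊕ P'_i and thus P'_i = P_i ⊕ C_i ⊕ C'_i.
P'[0]: 8 ⊕ 9 ⊕ E = F.
P'[1]: 2 ⊕ 2 ⊕ B = B.
P'[2]: C ⊕ B ⊕ 1 = 6.
P'[3]: 2 ⊕ 4 ⊕ A = C.

P'[0] = F, P'[1] = B, P'[2] = 6, P'[3] = C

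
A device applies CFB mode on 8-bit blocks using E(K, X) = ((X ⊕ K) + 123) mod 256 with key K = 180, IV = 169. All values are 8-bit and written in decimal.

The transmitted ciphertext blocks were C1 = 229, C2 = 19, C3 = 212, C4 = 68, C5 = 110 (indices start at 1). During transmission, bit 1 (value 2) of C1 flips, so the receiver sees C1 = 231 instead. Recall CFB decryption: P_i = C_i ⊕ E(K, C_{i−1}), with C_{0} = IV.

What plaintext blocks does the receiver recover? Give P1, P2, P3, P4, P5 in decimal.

Only C1 changed, to 231. In CFB, a change in C_i flips the same bit in P_i and garbles P_{i+1}. Decrypting the received ciphertext:
P1: E(K, 169) = 152; 231 ⊕ 152 = 127.
P2: E(K, 231) = 206; 19 ⊕ 206 = 221.
P3: E(K, 19) = 34; 212 ⊕ 34 = 246.
P4: E(K, 212) = 219; 68 ⊕ 219 = 159.
P5: E(K, 68) = 107; 110 ⊕ 107 = 5.
Blocks that differ from the original plaintext: P1, P2.

P1 = 127, P2 = 221, P3 = 246, P4 = 159, P5 = 5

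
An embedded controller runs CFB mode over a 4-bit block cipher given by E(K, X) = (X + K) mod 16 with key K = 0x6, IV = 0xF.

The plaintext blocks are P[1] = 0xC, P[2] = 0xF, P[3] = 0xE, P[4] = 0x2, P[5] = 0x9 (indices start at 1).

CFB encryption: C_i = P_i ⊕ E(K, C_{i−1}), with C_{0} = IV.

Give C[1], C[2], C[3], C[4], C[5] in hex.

C[1]: E(K, 0xF) = 0x5; 0xC ⊕ 0x5 = 0x9.
C[2]: E(K, 0x9) = 0xF; 0xF ⊕ 0xF = 0x0.
C[3]: E(K, 0x0) = 0x6; 0xE ⊕ 0x6 = 0x8.
C[4]: E(K, 0x8) = 0xE; 0x2 ⊕ 0xE = 0xC.
C[5]: E(K, 0xC) = 0x2; 0x9 ⊕ 0x2 = 0xB.

C[1] = 0x9, C[2] = 0x0, C[3] = 0x8, C[4] = 0xC, C[5] = 0xB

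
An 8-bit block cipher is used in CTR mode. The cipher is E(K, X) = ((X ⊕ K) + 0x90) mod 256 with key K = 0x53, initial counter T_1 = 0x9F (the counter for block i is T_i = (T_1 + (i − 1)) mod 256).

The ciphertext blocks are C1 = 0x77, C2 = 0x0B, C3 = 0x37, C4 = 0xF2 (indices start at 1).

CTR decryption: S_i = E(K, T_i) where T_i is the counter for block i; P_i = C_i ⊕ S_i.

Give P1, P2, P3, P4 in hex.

P1 = 0x2B, P2 = 0x88, P3 = 0xB5, P4 = 0x73

P1: T = 0x9F, S = E(K, T) = 0x5C; 0x77 ⊕ 0x5C = 0x2B.
P2: T = 0xA0, S = E(K, T) = 0x83; 0x0B ⊕ 0x83 = 0x88.
P3: T = 0xA1, S = E(K, T) = 0x82; 0x37 ⊕ 0x82 = 0xB5.
P4: T = 0xA2, S = E(K, T) = 0x81; 0xF2 ⊕ 0x81 = 0x73.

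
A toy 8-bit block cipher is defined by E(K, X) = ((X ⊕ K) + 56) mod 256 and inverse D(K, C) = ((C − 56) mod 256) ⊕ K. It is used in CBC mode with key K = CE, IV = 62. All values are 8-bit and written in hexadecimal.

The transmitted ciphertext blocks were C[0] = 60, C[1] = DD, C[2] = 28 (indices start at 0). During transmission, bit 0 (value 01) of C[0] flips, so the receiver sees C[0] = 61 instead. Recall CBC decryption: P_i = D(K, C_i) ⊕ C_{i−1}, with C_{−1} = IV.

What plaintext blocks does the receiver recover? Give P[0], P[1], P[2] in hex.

Only C[0] changed, to 61. In CBC, a change in C_i garbles P_i and flips the same bit in P_{i+1}. Decrypting the received ciphertext:
P[0]: D(K, 61) = C5; C5 ⊕ 62 = A7.
P[1]: D(K, DD) = 49; 49 ⊕ 61 = 28.
P[2]: D(K, 28) = 1C; 1C ⊕ DD = C1.
Blocks that differ from the original plaintext: P[0], P[1].

P[0] = A7, P[1] = 28, P[2] = C1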